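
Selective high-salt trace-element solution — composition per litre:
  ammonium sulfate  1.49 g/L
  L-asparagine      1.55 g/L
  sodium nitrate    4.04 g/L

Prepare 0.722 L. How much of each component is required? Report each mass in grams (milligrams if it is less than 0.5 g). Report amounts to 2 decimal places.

Working volume: 0.722 L.
ammonium sulfate: 1.49 g/L × 0.722 L = 1.08 g
L-asparagine: 1.55 g/L × 0.722 L = 1.12 g
sodium nitrate: 4.04 g/L × 0.722 L = 2.92 g

ammonium sulfate 1.08 g; L-asparagine 1.12 g; sodium nitrate 2.92 g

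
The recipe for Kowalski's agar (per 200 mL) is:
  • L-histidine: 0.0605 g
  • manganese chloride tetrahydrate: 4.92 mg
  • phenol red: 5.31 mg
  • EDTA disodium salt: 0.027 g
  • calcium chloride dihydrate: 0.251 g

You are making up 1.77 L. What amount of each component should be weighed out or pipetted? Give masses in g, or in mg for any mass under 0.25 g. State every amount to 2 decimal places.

L-histidine 0.54 g; manganese chloride tetrahydrate 43.54 mg; phenol red 46.99 mg; EDTA disodium salt 238.95 mg; calcium chloride dihydrate 2.22 g

Scale factor = 1770 mL / 200 mL = 8.85.
L-histidine: 0.0605 g × (1770 mL / 200 mL) = 0.54 g
manganese chloride tetrahydrate: 4.92 mg × (1770 mL / 200 mL) = 43.54 mg
phenol red: 5.31 mg × (1770 mL / 200 mL) = 46.99 mg
EDTA disodium salt: 0.027 g × (1770 mL / 200 mL) = 0.23895 g = 238.95 mg
calcium chloride dihydrate: 0.251 g × (1770 mL / 200 mL) = 2.22 g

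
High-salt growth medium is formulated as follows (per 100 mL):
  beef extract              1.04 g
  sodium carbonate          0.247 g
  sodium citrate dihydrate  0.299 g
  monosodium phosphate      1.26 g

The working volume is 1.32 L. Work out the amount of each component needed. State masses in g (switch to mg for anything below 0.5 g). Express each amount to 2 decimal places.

Scale factor = 1320 mL / 100 mL = 13.2.
beef extract: 1.04 g × (1320 mL / 100 mL) = 13.73 g
sodium carbonate: 0.247 g × (1320 mL / 100 mL) = 3.26 g
sodium citrate dihydrate: 0.299 g × (1320 mL / 100 mL) = 3.95 g
monosodium phosphate: 1.26 g × (1320 mL / 100 mL) = 16.63 g

beef extract 13.73 g; sodium carbonate 3.26 g; sodium citrate dihydrate 3.95 g; monosodium phosphate 16.63 g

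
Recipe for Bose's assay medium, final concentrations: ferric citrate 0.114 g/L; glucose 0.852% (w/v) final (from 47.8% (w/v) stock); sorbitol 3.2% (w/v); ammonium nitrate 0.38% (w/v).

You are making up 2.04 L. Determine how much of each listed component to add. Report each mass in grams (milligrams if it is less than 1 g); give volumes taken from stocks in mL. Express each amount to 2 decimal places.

Working volume: 2.04 L.
ferric citrate: 0.114 g/L × 2.04 L = 0.23256 g = 232.56 mg
glucose: dilute stock: 0.852% ÷ 47.8% × 2040 mL = 36.36 mL
sorbitol: 3.2 g per 100 mL × 2040 mL ÷ 100 = 65.28 g
ammonium nitrate: 0.38% w/v = 3.8 g/L → 3.8 × 2.04 L = 7.75 g

ferric citrate 232.56 mg; glucose 36.36 mL; sorbitol 65.28 g; ammonium nitrate 7.75 g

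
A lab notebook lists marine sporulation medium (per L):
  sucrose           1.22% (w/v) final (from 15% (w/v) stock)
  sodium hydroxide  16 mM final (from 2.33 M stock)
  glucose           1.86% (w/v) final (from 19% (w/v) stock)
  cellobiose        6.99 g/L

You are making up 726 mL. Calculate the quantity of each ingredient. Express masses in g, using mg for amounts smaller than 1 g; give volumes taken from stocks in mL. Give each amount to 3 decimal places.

Scale factor relative to 1 L: 0.726.
sucrose: V = C2·V2/C1 = 1.22% ÷ 15% × 726 mL = 59.048 mL
sodium hydroxide: dilute stock: 16 mM × 726 mL ÷ 2330 mM = 4.985 mL
glucose: dilute stock: 1.86% ÷ 19% × 726 mL = 71.072 mL
cellobiose: 6.99 g/L × 0.726 L = 5.075 g

sucrose 59.048 mL; sodium hydroxide 4.985 mL; glucose 71.072 mL; cellobiose 5.075 g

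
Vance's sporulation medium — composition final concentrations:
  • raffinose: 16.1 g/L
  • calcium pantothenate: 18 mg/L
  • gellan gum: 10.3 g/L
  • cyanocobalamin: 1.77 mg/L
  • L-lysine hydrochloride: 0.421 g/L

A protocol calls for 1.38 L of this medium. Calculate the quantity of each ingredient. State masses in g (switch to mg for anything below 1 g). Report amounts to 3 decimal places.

Scale factor relative to 1 L: 1.38.
raffinose: 16.1 g/L × 1.38 L = 22.218 g
calcium pantothenate: 18 mg/L × 1.38 L = 24.840 mg
gellan gum: 10.3 g/L × 1.38 L = 14.214 g
cyanocobalamin: 1.77 mg/L × 1.38 L = 2.443 mg
L-lysine hydrochloride: 0.421 g/L × 1.38 L = 0.58098 g = 580.980 mg

raffinose 22.218 g; calcium pantothenate 24.840 mg; gellan gum 14.214 g; cyanocobalamin 2.443 mg; L-lysine hydrochloride 580.980 mg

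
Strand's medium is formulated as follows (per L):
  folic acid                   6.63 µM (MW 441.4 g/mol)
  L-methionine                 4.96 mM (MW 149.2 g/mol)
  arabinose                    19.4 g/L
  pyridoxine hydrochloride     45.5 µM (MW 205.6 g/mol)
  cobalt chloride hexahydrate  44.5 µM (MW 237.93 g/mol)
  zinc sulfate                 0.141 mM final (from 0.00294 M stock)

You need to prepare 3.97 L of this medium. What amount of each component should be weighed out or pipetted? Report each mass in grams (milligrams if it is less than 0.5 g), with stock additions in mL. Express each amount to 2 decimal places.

Working volume: 3.97 L.
folic acid: 6.63 µmol/L × 441.4 g/mol × 3.97 L ÷ 1000 = 11.62 mg
L-methionine: 4.96 mmol/L × 149.2 g/mol × 3.97 L ÷ 1000 = 2.94 g
arabinose: 19.4 g/L × 3.97 L = 77.02 g
pyridoxine hydrochloride: 45.5 µmol/L × 205.6 g/mol × 3.97 L ÷ 1000 = 37.14 mg
cobalt chloride hexahydrate: 44.5 µmol/L × 237.93 g/mol × 3.97 L ÷ 1000 = 42.03 mg
zinc sulfate: V = C2·V2/C1 = 0.141 mM × 3970 mL ÷ 2.94 mM = 190.40 mL

folic acid 11.62 mg; L-methionine 2.94 g; arabinose 77.02 g; pyridoxine hydrochloride 37.14 mg; cobalt chloride hexahydrate 42.03 mg; zinc sulfate 190.40 mL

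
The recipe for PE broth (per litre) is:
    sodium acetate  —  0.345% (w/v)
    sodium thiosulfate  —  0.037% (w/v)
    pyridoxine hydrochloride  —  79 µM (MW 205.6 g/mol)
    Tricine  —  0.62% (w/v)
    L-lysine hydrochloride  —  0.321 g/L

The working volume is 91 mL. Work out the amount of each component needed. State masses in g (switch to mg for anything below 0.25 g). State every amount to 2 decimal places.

Working volume: 91 mL = 0.091 L.
sodium acetate: 0.345 g per 100 mL × 91 mL ÷ 100 = 0.31 g
sodium thiosulfate: 0.037% w/v = 0.37 g/L → 0.37 × 0.091 L = 0.03367 g = 33.67 mg
pyridoxine hydrochloride: 79 µmol/L × 205.6 g/mol × 0.091 L ÷ 1000 = 1.48 mg
Tricine: 0.62 g per 100 mL × 91 mL ÷ 100 = 0.56 g
L-lysine hydrochloride: 0.321 g/L × 0.091 L = 0.029211 g = 29.21 mg

sodium acetate 0.31 g; sodium thiosulfate 33.67 mg; pyridoxine hydrochloride 1.48 mg; Tricine 0.56 g; L-lysine hydrochloride 29.21 mg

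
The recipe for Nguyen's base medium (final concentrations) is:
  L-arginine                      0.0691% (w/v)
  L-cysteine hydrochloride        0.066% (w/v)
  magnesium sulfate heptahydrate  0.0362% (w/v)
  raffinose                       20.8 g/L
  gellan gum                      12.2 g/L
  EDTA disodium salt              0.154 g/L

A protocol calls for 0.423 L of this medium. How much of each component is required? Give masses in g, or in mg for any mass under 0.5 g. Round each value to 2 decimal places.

L-arginine 292.29 mg; L-cysteine hydrochloride 279.18 mg; magnesium sulfate heptahydrate 153.13 mg; raffinose 8.80 g; gellan gum 5.16 g; EDTA disodium salt 65.14 mg

Scale factor relative to 1 L: 0.423.
L-arginine: 0.0691 g per 100 mL × 423 mL ÷ 100 = 0.292293 g = 292.29 mg
L-cysteine hydrochloride: 0.066 g per 100 mL × 423 mL ÷ 100 = 0.27918 g = 279.18 mg
magnesium sulfate heptahydrate: 0.0362% w/v = 0.362 g/L → 0.362 × 0.423 L = 0.153126 g = 153.13 mg
raffinose: 20.8 g/L × 0.423 L = 8.80 g
gellan gum: 12.2 g/L × 0.423 L = 5.16 g
EDTA disodium salt: 0.154 g/L × 0.423 L = 0.065142 g = 65.14 mg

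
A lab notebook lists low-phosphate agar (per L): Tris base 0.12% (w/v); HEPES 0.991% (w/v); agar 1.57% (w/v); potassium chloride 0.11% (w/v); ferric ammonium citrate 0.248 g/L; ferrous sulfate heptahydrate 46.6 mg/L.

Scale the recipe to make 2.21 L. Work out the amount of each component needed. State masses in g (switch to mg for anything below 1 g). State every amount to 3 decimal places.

Tris base 2.652 g; HEPES 21.901 g; agar 34.697 g; potassium chloride 2.431 g; ferric ammonium citrate 548.080 mg; ferrous sulfate heptahydrate 102.986 mg

Scale factor relative to 1 L: 2.21.
Tris base: 0.12 g per 100 mL × 2210 mL ÷ 100 = 2.652 g
HEPES: 0.991 g per 100 mL × 2210 mL ÷ 100 = 21.901 g
agar: 1.57 g per 100 mL × 2210 mL ÷ 100 = 34.697 g
potassium chloride: 0.11% w/v = 1.1 g/L → 1.1 × 2.21 L = 2.431 g
ferric ammonium citrate: 0.248 g/L × 2.21 L = 0.54808 g = 548.080 mg
ferrous sulfate heptahydrate: 46.6 mg/L × 2.21 L = 102.986 mg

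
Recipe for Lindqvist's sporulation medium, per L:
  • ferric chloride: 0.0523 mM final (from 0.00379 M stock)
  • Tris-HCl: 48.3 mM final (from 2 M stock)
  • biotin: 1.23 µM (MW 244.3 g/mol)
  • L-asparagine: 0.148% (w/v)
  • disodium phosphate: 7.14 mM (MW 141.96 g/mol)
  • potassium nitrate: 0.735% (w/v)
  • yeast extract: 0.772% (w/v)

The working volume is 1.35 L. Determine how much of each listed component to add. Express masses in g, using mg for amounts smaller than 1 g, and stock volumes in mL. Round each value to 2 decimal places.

Working volume: 1.35 L.
ferric chloride: C1V1 = C2V2 → 0.0523 mM × 1350 mL ÷ 3.79 mM = 18.63 mL
Tris-HCl: C1V1 = C2V2 → 48.3 mM × 1350 mL ÷ 2000 mM = 32.60 mL
biotin: 1.23 µmol/L × 244.3 g/mol × 1.35 L ÷ 1000 = 0.41 mg
L-asparagine: 0.148% w/v = 1.48 g/L → 1.48 × 1.35 L = 2.00 g
disodium phosphate: 7.14 mmol/L × 141.96 g/mol × 1.35 L ÷ 1000 = 1.37 g
potassium nitrate: 0.735% w/v = 7.35 g/L → 7.35 × 1.35 L = 9.92 g
yeast extract: 0.772 g per 100 mL × 1350 mL ÷ 100 = 10.42 g

ferric chloride 18.63 mL; Tris-HCl 32.60 mL; biotin 0.41 mg; L-asparagine 2.00 g; disodium phosphate 1.37 g; potassium nitrate 9.92 g; yeast extract 10.42 g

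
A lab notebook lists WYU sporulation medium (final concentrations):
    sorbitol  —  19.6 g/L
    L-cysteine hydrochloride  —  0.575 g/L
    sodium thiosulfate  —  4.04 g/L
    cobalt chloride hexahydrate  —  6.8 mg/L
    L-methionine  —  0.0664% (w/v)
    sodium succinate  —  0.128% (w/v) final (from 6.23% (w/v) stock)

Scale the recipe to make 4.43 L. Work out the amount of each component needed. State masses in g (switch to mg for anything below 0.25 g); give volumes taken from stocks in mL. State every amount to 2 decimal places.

sorbitol 86.83 g; L-cysteine hydrochloride 2.55 g; sodium thiosulfate 17.90 g; cobalt chloride hexahydrate 30.12 mg; L-methionine 2.94 g; sodium succinate 91.02 mL

Scale factor relative to 1 L: 4.43.
sorbitol: 19.6 g/L × 4.43 L = 86.83 g
L-cysteine hydrochloride: 0.575 g/L × 4.43 L = 2.55 g
sodium thiosulfate: 4.04 g/L × 4.43 L = 17.90 g
cobalt chloride hexahydrate: 6.8 mg/L × 4.43 L = 30.12 mg
L-methionine: 0.0664 g per 100 mL × 4430 mL ÷ 100 = 2.94 g
sodium succinate: V = C2·V2/C1 = 0.128% ÷ 6.23% × 4430 mL = 91.02 mL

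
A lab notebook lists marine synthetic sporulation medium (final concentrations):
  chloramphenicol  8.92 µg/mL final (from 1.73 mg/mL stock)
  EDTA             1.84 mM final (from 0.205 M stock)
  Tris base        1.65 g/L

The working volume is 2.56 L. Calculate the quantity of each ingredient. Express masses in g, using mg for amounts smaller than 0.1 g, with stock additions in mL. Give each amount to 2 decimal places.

Working volume: 2.56 L.
chloramphenicol: dilute stock: 8.92 µg/mL × 2560 mL ÷ 1730 µg/mL = 13.20 mL
EDTA: V = C2·V2/C1 = 1.84 mM × 2560 mL ÷ 205 mM = 22.98 mL
Tris base: 1.65 g/L × 2.56 L = 4.22 g

chloramphenicol 13.20 mL; EDTA 22.98 mL; Tris base 4.22 g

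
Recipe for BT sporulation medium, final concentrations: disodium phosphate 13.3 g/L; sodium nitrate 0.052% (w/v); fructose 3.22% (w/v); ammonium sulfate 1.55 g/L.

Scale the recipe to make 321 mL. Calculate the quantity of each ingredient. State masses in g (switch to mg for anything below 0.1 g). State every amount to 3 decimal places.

disodium phosphate 4.269 g; sodium nitrate 0.167 g; fructose 10.336 g; ammonium sulfate 0.498 g

Scale factor relative to 1 L: 0.321.
disodium phosphate: 13.3 g/L × 0.321 L = 4.269 g
sodium nitrate: 0.052 g per 100 mL × 321 mL ÷ 100 = 0.167 g
fructose: 3.22 g per 100 mL × 321 mL ÷ 100 = 10.336 g
ammonium sulfate: 1.55 g/L × 0.321 L = 0.498 g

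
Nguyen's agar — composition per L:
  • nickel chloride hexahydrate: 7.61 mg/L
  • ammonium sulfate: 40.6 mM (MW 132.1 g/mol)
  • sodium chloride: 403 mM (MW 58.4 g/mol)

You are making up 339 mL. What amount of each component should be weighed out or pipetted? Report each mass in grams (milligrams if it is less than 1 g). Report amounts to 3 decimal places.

Scale factor relative to 1 L: 0.339.
nickel chloride hexahydrate: 7.61 mg/L × 0.339 L = 2.580 mg
ammonium sulfate: 40.6 mmol/L × 132.1 g/mol × 0.339 L ÷ 1000 = 1.818 g
sodium chloride: 403 mmol/L × 58.4 g/mol × 0.339 L ÷ 1000 = 7.978 g

nickel chloride hexahydrate 2.580 mg; ammonium sulfate 1.818 g; sodium chloride 7.978 g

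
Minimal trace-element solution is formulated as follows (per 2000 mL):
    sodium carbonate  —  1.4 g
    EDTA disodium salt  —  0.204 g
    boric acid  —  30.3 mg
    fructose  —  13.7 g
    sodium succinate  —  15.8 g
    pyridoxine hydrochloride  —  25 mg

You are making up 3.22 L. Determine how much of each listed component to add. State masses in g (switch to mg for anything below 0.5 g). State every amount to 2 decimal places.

sodium carbonate 2.25 g; EDTA disodium salt 328.44 mg; boric acid 48.78 mg; fructose 22.06 g; sodium succinate 25.44 g; pyridoxine hydrochloride 40.25 mg

Ratio of target to recipe volume: 3220 / 2000 = 1.61.
sodium carbonate: 1.4 g × (3220 mL / 2000 mL) = 2.25 g
EDTA disodium salt: 0.204 g × (3220 mL / 2000 mL) = 0.32844 g = 328.44 mg
boric acid: 30.3 mg × (3220 mL / 2000 mL) = 48.78 mg
fructose: 13.7 g × (3220 mL / 2000 mL) = 22.06 g
sodium succinate: 15.8 g × (3220 mL / 2000 mL) = 25.44 g
pyridoxine hydrochloride: 25 mg × (3220 mL / 2000 mL) = 40.25 mg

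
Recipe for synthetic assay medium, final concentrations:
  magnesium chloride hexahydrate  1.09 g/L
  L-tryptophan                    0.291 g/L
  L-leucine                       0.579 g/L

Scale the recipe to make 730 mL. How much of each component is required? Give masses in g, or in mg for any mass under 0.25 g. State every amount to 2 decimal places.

Working volume: 730 mL = 0.73 L.
magnesium chloride hexahydrate: 1.09 g/L × 0.73 L = 0.80 g
L-tryptophan: 0.291 g/L × 0.73 L = 0.21243 g = 212.43 mg
L-leucine: 0.579 g/L × 0.73 L = 0.42 g

magnesium chloride hexahydrate 0.80 g; L-tryptophan 212.43 mg; L-leucine 0.42 g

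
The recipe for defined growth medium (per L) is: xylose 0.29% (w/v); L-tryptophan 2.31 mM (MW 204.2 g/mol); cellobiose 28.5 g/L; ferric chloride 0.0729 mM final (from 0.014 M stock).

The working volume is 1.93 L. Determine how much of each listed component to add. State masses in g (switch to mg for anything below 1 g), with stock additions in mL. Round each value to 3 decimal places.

xylose 5.597 g; L-tryptophan 910.385 mg; cellobiose 55.005 g; ferric chloride 10.050 mL

Working volume: 1.93 L.
xylose: 0.29% w/v = 2.9 g/L → 2.9 × 1.93 L = 5.597 g
L-tryptophan: 2.31 mmol/L × 204.2 mg/mmol × 1.93 L = 910.385 mg
cellobiose: 28.5 g/L × 1.93 L = 55.005 g
ferric chloride: dilute stock: 0.0729 mM × 1930 mL ÷ 14 mM = 10.050 mL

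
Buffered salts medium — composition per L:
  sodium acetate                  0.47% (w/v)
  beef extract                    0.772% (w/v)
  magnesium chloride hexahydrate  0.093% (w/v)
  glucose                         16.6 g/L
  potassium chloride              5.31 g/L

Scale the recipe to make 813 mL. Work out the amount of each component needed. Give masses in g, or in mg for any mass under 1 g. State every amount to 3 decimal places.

sodium acetate 3.821 g; beef extract 6.276 g; magnesium chloride hexahydrate 756.090 mg; glucose 13.496 g; potassium chloride 4.317 g

Working volume: 813 mL = 0.813 L.
sodium acetate: 0.47% w/v = 4.7 g/L → 4.7 × 0.813 L = 3.821 g
beef extract: 0.772 g per 100 mL × 813 mL ÷ 100 = 6.276 g
magnesium chloride hexahydrate: 0.093% w/v = 0.93 g/L → 0.93 × 0.813 L = 0.75609 g = 756.090 mg
glucose: 16.6 g/L × 0.813 L = 13.496 g
potassium chloride: 5.31 g/L × 0.813 L = 4.317 g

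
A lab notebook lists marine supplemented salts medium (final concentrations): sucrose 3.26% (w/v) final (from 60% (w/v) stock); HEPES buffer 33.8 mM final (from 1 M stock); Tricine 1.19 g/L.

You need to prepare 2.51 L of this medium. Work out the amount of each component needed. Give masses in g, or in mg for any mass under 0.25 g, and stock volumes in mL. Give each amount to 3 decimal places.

sucrose 136.377 mL; HEPES buffer 84.838 mL; Tricine 2.987 g

Scale factor relative to 1 L: 2.51.
sucrose: C1V1 = C2V2 → 3.26% ÷ 60% × 2510 mL = 136.377 mL
HEPES buffer: C1V1 = C2V2 → 33.8 mM × 2510 mL ÷ 1000 mM = 84.838 mL
Tricine: 1.19 g/L × 2.51 L = 2.987 g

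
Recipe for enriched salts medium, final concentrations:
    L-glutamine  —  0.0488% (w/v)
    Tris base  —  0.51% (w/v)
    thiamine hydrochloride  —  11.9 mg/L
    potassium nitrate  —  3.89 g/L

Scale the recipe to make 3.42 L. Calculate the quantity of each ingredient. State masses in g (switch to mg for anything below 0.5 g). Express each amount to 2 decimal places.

Scale factor relative to 1 L: 3.42.
L-glutamine: 0.0488 g per 100 mL × 3420 mL ÷ 100 = 1.67 g
Tris base: 0.51 g per 100 mL × 3420 mL ÷ 100 = 17.44 g
thiamine hydrochloride: 11.9 mg/L × 3.42 L = 40.70 mg
potassium nitrate: 3.89 g/L × 3.42 L = 13.30 g

L-glutamine 1.67 g; Tris base 17.44 g; thiamine hydrochloride 40.70 mg; potassium nitrate 13.30 g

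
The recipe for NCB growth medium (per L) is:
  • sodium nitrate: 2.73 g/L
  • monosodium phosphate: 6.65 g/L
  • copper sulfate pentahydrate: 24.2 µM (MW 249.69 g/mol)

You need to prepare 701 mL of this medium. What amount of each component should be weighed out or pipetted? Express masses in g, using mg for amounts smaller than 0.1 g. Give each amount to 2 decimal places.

sodium nitrate 1.91 g; monosodium phosphate 4.66 g; copper sulfate pentahydrate 4.24 mg

Working volume: 701 mL = 0.701 L.
sodium nitrate: 2.73 g/L × 0.701 L = 1.91 g
monosodium phosphate: 6.65 g/L × 0.701 L = 4.66 g
copper sulfate pentahydrate: 24.2 µmol/L × 249.69 g/mol × 0.701 L ÷ 1000 = 4.24 mg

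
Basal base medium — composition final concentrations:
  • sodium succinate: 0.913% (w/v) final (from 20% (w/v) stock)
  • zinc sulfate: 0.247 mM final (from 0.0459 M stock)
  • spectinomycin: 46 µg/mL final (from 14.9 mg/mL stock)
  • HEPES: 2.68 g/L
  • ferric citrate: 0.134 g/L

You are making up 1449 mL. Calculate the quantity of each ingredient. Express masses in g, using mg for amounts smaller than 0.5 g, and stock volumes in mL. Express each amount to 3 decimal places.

sodium succinate 66.147 mL; zinc sulfate 7.797 mL; spectinomycin 4.473 mL; HEPES 3.883 g; ferric citrate 194.166 mg

Target volume = 1449 mL = 1.449 L.
sodium succinate: dilute stock: 0.913% ÷ 20% × 1449 mL = 66.147 mL
zinc sulfate: C1V1 = C2V2 → 0.247 mM × 1449 mL ÷ 45.9 mM = 7.797 mL
spectinomycin: V = C2·V2/C1 = 46 µg/mL × 1449 mL ÷ 14900 µg/mL = 4.473 mL
HEPES: 2.68 g/L × 1.449 L = 3.883 g
ferric citrate: 0.134 g/L × 1.449 L = 0.194166 g = 194.166 mg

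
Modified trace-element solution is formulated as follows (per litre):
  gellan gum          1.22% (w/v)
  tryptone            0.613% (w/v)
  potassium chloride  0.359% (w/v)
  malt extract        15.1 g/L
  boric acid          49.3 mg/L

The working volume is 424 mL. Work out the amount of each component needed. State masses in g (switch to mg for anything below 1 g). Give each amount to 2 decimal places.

gellan gum 5.17 g; tryptone 2.60 g; potassium chloride 1.52 g; malt extract 6.40 g; boric acid 20.90 mg

Working volume: 424 mL = 0.424 L.
gellan gum: 1.22% w/v = 12.2 g/L → 12.2 × 0.424 L = 5.17 g
tryptone: 0.613 g per 100 mL × 424 mL ÷ 100 = 2.60 g
potassium chloride: 0.359 g per 100 mL × 424 mL ÷ 100 = 1.52 g
malt extract: 15.1 g/L × 0.424 L = 6.40 g
boric acid: 49.3 mg/L × 0.424 L = 20.90 mg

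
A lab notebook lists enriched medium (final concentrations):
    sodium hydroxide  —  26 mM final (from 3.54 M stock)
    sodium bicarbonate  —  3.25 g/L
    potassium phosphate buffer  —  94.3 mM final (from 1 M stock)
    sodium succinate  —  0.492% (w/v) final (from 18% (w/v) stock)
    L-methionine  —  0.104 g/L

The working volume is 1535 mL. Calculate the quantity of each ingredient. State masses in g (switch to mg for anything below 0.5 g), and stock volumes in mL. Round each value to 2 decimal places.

Working volume: 1535 mL = 1.535 L.
sodium hydroxide: dilute stock: 26 mM × 1535 mL ÷ 3540 mM = 11.27 mL
sodium bicarbonate: 3.25 g/L × 1.535 L = 4.99 g
potassium phosphate buffer: dilute stock: 94.3 mM × 1535 mL ÷ 1000 mM = 144.75 mL
sodium succinate: V = C2·V2/C1 = 0.492% ÷ 18% × 1535 mL = 41.96 mL
L-methionine: 0.104 g/L × 1.535 L = 0.15964 g = 159.64 mg

sodium hydroxide 11.27 mL; sodium bicarbonate 4.99 g; potassium phosphate buffer 144.75 mL; sodium succinate 41.96 mL; L-methionine 159.64 mg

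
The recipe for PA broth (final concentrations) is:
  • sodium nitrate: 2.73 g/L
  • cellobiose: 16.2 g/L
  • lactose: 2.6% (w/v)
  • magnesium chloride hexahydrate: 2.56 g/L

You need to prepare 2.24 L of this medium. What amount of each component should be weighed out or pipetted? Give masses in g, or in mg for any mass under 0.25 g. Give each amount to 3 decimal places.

sodium nitrate 6.115 g; cellobiose 36.288 g; lactose 58.240 g; magnesium chloride hexahydrate 5.734 g

Scale factor relative to 1 L: 2.24.
sodium nitrate: 2.73 g/L × 2.24 L = 6.115 g
cellobiose: 16.2 g/L × 2.24 L = 36.288 g
lactose: 2.6% w/v = 26 g/L → 26 × 2.24 L = 58.240 g
magnesium chloride hexahydrate: 2.56 g/L × 2.24 L = 5.734 g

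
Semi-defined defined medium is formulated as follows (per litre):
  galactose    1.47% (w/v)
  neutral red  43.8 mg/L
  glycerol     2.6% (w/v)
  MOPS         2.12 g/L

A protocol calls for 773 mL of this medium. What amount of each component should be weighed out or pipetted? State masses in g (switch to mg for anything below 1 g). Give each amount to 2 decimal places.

galactose 11.36 g; neutral red 33.86 mg; glycerol 20.10 g; MOPS 1.64 g

Target volume = 773 mL = 0.773 L.
galactose: 1.47% w/v = 14.7 g/L → 14.7 × 0.773 L = 11.36 g
neutral red: 43.8 mg/L × 0.773 L = 33.86 mg
glycerol: 2.6 g per 100 mL × 773 mL ÷ 100 = 20.10 g
MOPS: 2.12 g/L × 0.773 L = 1.64 g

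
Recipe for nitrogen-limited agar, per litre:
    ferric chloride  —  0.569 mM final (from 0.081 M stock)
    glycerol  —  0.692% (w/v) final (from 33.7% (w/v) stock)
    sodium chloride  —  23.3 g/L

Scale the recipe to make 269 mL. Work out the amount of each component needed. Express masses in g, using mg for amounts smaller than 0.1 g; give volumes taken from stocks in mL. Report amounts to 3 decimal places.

Working volume: 269 mL = 0.269 L.
ferric chloride: V = C2·V2/C1 = 0.569 mM × 269 mL ÷ 81 mM = 1.890 mL
glycerol: dilute stock: 0.692% ÷ 33.7% × 269 mL = 5.524 mL
sodium chloride: 23.3 g/L × 0.269 L = 6.268 g

ferric chloride 1.890 mL; glycerol 5.524 mL; sodium chloride 6.268 g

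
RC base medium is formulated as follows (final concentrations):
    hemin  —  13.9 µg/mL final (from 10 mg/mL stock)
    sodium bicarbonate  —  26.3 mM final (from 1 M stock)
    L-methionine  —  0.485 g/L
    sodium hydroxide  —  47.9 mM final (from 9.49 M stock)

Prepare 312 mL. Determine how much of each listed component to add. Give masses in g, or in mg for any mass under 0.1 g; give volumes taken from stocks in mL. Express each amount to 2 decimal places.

Working volume: 312 mL = 0.312 L.
hemin: V = C2·V2/C1 = 13.9 µg/mL × 312 mL ÷ 10000 µg/mL = 0.43 mL
sodium bicarbonate: V = C2·V2/C1 = 26.3 mM × 312 mL ÷ 1000 mM = 8.21 mL
L-methionine: 0.485 g/L × 0.312 L = 0.15 g
sodium hydroxide: C1V1 = C2V2 → 47.9 mM × 312 mL ÷ 9490 mM = 1.57 mL

hemin 0.43 mL; sodium bicarbonate 8.21 mL; L-methionine 0.15 g; sodium hydroxide 1.57 mL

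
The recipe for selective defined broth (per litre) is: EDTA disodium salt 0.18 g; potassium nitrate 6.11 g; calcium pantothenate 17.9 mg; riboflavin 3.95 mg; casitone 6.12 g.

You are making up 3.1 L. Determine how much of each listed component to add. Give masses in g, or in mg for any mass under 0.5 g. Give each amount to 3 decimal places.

EDTA disodium salt 0.558 g; potassium nitrate 18.941 g; calcium pantothenate 55.490 mg; riboflavin 12.245 mg; casitone 18.972 g

Ratio of target to recipe volume: 3100 / 1000 = 3.1.
EDTA disodium salt: 0.18 g × (3100 mL / 1000 mL) = 0.558 g
potassium nitrate: 6.11 g × (3100 mL / 1000 mL) = 18.941 g
calcium pantothenate: 17.9 mg × (3100 mL / 1000 mL) = 55.490 mg
riboflavin: 3.95 mg × (3100 mL / 1000 mL) = 12.245 mg
casitone: 6.12 g × (3100 mL / 1000 mL) = 18.972 g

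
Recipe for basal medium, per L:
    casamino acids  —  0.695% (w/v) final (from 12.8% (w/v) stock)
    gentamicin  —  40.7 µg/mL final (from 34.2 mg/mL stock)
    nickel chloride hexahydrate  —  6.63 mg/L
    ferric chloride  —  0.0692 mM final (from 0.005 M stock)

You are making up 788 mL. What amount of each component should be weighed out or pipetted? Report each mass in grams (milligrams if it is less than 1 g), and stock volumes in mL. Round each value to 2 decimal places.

casamino acids 42.79 mL; gentamicin 0.94 mL; nickel chloride hexahydrate 5.22 mg; ferric chloride 10.91 mL

Scale factor relative to 1 L: 0.788.
casamino acids: dilute stock: 0.695% ÷ 12.8% × 788 mL = 42.79 mL
gentamicin: V = C2·V2/C1 = 40.7 µg/mL × 788 mL ÷ 34200 µg/mL = 0.94 mL
nickel chloride hexahydrate: 6.63 mg/L × 0.788 L = 5.22 mg
ferric chloride: dilute stock: 0.0692 mM × 788 mL ÷ 5 mM = 10.91 mL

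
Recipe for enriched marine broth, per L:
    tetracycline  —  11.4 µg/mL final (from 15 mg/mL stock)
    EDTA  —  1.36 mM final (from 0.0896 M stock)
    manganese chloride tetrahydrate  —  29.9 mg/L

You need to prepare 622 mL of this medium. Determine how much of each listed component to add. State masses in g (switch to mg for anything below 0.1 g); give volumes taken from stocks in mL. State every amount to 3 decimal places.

Scale factor relative to 1 L: 0.622.
tetracycline: dilute stock: 11.4 µg/mL × 622 mL ÷ 15000 µg/mL = 0.473 mL
EDTA: V = C2·V2/C1 = 1.36 mM × 622 mL ÷ 89.6 mM = 9.441 mL
manganese chloride tetrahydrate: 29.9 mg/L × 0.622 L = 18.598 mg

tetracycline 0.473 mL; EDTA 9.441 mL; manganese chloride tetrahydrate 18.598 mg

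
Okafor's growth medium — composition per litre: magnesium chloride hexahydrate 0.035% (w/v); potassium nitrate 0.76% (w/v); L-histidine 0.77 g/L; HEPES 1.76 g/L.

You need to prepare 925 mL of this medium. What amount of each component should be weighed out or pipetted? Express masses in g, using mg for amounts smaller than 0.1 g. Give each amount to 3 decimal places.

Target volume = 925 mL = 0.925 L.
magnesium chloride hexahydrate: 0.035% w/v = 0.35 g/L → 0.35 × 0.925 L = 0.324 g
potassium nitrate: 0.76 g per 100 mL × 925 mL ÷ 100 = 7.030 g
L-histidine: 0.77 g/L × 0.925 L = 0.712 g
HEPES: 1.76 g/L × 0.925 L = 1.628 g

magnesium chloride hexahydrate 0.324 g; potassium nitrate 7.030 g; L-histidine 0.712 g; HEPES 1.628 g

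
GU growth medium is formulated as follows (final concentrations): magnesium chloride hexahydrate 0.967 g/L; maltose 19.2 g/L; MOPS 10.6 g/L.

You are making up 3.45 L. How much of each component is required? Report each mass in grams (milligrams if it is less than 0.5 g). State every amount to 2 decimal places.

magnesium chloride hexahydrate 3.34 g; maltose 66.24 g; MOPS 36.57 g

Scale factor relative to 1 L: 3.45.
magnesium chloride hexahydrate: 0.967 g/L × 3.45 L = 3.34 g
maltose: 19.2 g/L × 3.45 L = 66.24 g
MOPS: 10.6 g/L × 3.45 L = 36.57 g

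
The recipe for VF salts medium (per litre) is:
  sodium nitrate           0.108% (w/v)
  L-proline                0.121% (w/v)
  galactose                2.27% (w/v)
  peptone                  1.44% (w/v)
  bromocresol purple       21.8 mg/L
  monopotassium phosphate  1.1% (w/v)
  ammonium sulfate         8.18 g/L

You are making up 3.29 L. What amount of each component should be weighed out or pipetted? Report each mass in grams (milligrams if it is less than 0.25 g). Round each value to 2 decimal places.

Scale factor relative to 1 L: 3.29.
sodium nitrate: 0.108 g per 100 mL × 3290 mL ÷ 100 = 3.55 g
L-proline: 0.121% w/v = 1.21 g/L → 1.21 × 3.29 L = 3.98 g
galactose: 2.27 g per 100 mL × 3290 mL ÷ 100 = 74.68 g
peptone: 1.44 g per 100 mL × 3290 mL ÷ 100 = 47.38 g
bromocresol purple: 21.8 mg/L × 3.29 L = 71.72 mg
monopotassium phosphate: 1.1% w/v = 11 g/L → 11 × 3.29 L = 36.19 g
ammonium sulfate: 8.18 g/L × 3.29 L = 26.91 g

sodium nitrate 3.55 g; L-proline 3.98 g; galactose 74.68 g; peptone 47.38 g; bromocresol purple 71.72 mg; monopotassium phosphate 36.19 g; ammonium sulfate 26.91 g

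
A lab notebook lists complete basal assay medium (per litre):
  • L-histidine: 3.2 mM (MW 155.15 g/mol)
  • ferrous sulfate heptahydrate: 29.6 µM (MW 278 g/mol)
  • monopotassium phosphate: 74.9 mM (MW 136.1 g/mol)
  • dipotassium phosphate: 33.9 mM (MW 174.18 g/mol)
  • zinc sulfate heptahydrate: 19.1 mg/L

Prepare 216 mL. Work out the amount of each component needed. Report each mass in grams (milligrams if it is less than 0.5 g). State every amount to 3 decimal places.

Working volume: 216 mL = 0.216 L.
L-histidine: 3.2 mmol/L × 155.15 mg/mmol × 0.216 L = 107.240 mg
ferrous sulfate heptahydrate: 29.6 µmol/L × 278 g/mol × 0.216 L ÷ 1000 = 1.777 mg
monopotassium phosphate: 74.9 mmol/L × 136.1 g/mol × 0.216 L ÷ 1000 = 2.202 g
dipotassium phosphate: 33.9 mmol/L × 174.18 g/mol × 0.216 L ÷ 1000 = 1.275 g
zinc sulfate heptahydrate: 19.1 mg/L × 0.216 L = 4.126 mg

L-histidine 107.240 mg; ferrous sulfate heptahydrate 1.777 mg; monopotassium phosphate 2.202 g; dipotassium phosphate 1.275 g; zinc sulfate heptahydrate 4.126 mg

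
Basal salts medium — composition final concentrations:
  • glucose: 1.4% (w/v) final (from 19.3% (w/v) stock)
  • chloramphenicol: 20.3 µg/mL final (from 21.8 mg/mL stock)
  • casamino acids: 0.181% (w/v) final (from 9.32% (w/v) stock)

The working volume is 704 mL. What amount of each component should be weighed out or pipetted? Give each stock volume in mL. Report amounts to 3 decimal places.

Scale factor relative to 1 L: 0.704.
glucose: V = C2·V2/C1 = 1.4% ÷ 19.3% × 704 mL = 51.067 mL
chloramphenicol: V = C2·V2/C1 = 20.3 µg/mL × 704 mL ÷ 21800 µg/mL = 0.656 mL
casamino acids: C1V1 = C2V2 → 0.181% ÷ 9.32% × 704 mL = 13.672 mL

glucose 51.067 mL; chloramphenicol 0.656 mL; casamino acids 13.672 mL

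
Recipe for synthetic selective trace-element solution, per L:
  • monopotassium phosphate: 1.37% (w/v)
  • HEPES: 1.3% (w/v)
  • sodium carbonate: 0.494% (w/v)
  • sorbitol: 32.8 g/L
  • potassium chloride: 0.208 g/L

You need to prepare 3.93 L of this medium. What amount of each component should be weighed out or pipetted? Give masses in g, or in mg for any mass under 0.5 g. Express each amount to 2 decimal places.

Working volume: 3.93 L.
monopotassium phosphate: 1.37% w/v = 13.7 g/L → 13.7 × 3.93 L = 53.84 g
HEPES: 1.3% w/v = 13 g/L → 13 × 3.93 L = 51.09 g
sodium carbonate: 0.494% w/v = 4.94 g/L → 4.94 × 3.93 L = 19.41 g
sorbitol: 32.8 g/L × 3.93 L = 128.90 g
potassium chloride: 0.208 g/L × 3.93 L = 0.82 g

monopotassium phosphate 53.84 g; HEPES 51.09 g; sodium carbonate 19.41 g; sorbitol 128.90 g; potassium chloride 0.82 g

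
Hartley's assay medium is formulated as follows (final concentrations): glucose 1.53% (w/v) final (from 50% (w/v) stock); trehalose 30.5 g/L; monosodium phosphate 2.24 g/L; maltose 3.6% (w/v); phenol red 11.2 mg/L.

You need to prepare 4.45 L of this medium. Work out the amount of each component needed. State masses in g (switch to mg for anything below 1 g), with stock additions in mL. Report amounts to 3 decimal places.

glucose 136.170 mL; trehalose 135.725 g; monosodium phosphate 9.968 g; maltose 160.200 g; phenol red 49.840 mg

Scale factor relative to 1 L: 4.45.
glucose: dilute stock: 1.53% ÷ 50% × 4450 mL = 136.170 mL
trehalose: 30.5 g/L × 4.45 L = 135.725 g
monosodium phosphate: 2.24 g/L × 4.45 L = 9.968 g
maltose: 3.6% w/v = 36 g/L → 36 × 4.45 L = 160.200 g
phenol red: 11.2 mg/L × 4.45 L = 49.840 mg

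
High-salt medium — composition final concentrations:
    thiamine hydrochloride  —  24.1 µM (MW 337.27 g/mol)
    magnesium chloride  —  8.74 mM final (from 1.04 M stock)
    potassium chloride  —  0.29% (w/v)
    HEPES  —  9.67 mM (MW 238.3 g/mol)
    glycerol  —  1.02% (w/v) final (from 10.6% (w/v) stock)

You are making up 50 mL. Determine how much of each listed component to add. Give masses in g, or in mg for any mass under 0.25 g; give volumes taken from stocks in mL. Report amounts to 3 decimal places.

Working volume: 50 mL = 0.05 L.
thiamine hydrochloride: 24.1 µmol/L × 337.27 g/mol × 0.05 L ÷ 1000 = 0.406 mg
magnesium chloride: V = C2·V2/C1 = 8.74 mM × 50 mL ÷ 1040 mM = 0.420 mL
potassium chloride: 0.29 g per 100 mL × 50 mL ÷ 100 = 0.145 g = 145.000 mg
HEPES: 9.67 mmol/L × 238.3 mg/mmol × 0.05 L = 115.218 mg
glycerol: V = C2·V2/C1 = 1.02% ÷ 10.6% × 50 mL = 4.811 mL

thiamine hydrochloride 0.406 mg; magnesium chloride 0.420 mL; potassium chloride 145.000 mg; HEPES 115.218 mg; glycerol 4.811 mL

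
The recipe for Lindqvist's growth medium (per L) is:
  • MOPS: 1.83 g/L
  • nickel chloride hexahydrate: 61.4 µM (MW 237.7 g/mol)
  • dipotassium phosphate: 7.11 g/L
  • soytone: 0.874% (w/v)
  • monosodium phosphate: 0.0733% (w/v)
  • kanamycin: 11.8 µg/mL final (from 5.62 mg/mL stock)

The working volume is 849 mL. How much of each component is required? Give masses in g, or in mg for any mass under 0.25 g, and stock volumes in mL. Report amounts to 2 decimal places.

MOPS 1.55 g; nickel chloride hexahydrate 12.39 mg; dipotassium phosphate 6.04 g; soytone 7.42 g; monosodium phosphate 0.62 g; kanamycin 1.78 mL

Working volume: 849 mL = 0.849 L.
MOPS: 1.83 g/L × 0.849 L = 1.55 g
nickel chloride hexahydrate: 61.4 µmol/L × 237.7 g/mol × 0.849 L ÷ 1000 = 12.39 mg
dipotassium phosphate: 7.11 g/L × 0.849 L = 6.04 g
soytone: 0.874% w/v = 8.74 g/L → 8.74 × 0.849 L = 7.42 g
monosodium phosphate: 0.0733 g per 100 mL × 849 mL ÷ 100 = 0.62 g
kanamycin: V = C2·V2/C1 = 11.8 µg/mL × 849 mL ÷ 5620 µg/mL = 1.78 mL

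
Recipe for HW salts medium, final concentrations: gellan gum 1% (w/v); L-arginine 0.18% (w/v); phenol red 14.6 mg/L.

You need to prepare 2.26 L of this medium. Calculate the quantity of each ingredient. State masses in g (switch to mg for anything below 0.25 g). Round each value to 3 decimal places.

Working volume: 2.26 L.
gellan gum: 1 g per 100 mL × 2260 mL ÷ 100 = 22.600 g
L-arginine: 0.18% w/v = 1.8 g/L → 1.8 × 2.26 L = 4.068 g
phenol red: 14.6 mg/L × 2.26 L = 32.996 mg

gellan gum 22.600 g; L-arginine 4.068 g; phenol red 32.996 mg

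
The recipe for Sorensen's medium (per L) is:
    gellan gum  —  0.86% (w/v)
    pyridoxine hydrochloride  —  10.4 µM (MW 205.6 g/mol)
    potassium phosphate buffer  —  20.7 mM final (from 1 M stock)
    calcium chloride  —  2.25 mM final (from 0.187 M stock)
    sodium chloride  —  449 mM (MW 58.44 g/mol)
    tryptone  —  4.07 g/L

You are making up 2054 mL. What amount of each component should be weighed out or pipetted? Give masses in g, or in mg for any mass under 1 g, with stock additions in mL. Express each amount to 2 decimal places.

Scale factor relative to 1 L: 2.054.
gellan gum: 0.86 g per 100 mL × 2054 mL ÷ 100 = 17.66 g
pyridoxine hydrochloride: 10.4 µmol/L × 205.6 g/mol × 2.054 L ÷ 1000 = 4.39 mg
potassium phosphate buffer: V = C2·V2/C1 = 20.7 mM × 2054 mL ÷ 1000 mM = 42.52 mL
calcium chloride: V = C2·V2/C1 = 2.25 mM × 2054 mL ÷ 187 mM = 24.71 mL
sodium chloride: 449 mmol/L × 58.44 g/mol × 2.054 L ÷ 1000 = 53.90 g
tryptone: 4.07 g/L × 2.054 L = 8.36 g

gellan gum 17.66 g; pyridoxine hydrochloride 4.39 mg; potassium phosphate buffer 42.52 mL; calcium chloride 24.71 mL; sodium chloride 53.90 g; tryptone 8.36 g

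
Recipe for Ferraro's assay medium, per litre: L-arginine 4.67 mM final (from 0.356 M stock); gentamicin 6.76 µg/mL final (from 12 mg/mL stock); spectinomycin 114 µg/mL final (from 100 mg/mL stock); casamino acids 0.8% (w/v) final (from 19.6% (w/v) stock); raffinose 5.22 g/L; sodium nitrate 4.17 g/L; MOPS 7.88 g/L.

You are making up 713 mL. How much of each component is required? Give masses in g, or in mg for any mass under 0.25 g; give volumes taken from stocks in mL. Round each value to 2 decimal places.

L-arginine 9.35 mL; gentamicin 0.40 mL; spectinomycin 0.81 mL; casamino acids 29.10 mL; raffinose 3.72 g; sodium nitrate 2.97 g; MOPS 5.62 g

Scale factor relative to 1 L: 0.713.
L-arginine: V = C2·V2/C1 = 4.67 mM × 713 mL ÷ 356 mM = 9.35 mL
gentamicin: dilute stock: 6.76 µg/mL × 713 mL ÷ 12000 µg/mL = 0.40 mL
spectinomycin: V = C2·V2/C1 = 114 µg/mL × 713 mL ÷ 100000 µg/mL = 0.81 mL
casamino acids: V = C2·V2/C1 = 0.8% ÷ 19.6% × 713 mL = 29.10 mL
raffinose: 5.22 g/L × 0.713 L = 3.72 g
sodium nitrate: 4.17 g/L × 0.713 L = 2.97 g
MOPS: 7.88 g/L × 0.713 L = 5.62 g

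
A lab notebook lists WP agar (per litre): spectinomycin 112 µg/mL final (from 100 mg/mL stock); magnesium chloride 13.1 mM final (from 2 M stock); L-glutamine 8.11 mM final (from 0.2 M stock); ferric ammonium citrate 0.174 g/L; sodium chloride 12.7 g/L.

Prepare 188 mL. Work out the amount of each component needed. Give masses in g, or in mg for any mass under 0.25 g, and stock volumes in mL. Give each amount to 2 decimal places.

spectinomycin 0.21 mL; magnesium chloride 1.23 mL; L-glutamine 7.62 mL; ferric ammonium citrate 32.71 mg; sodium chloride 2.39 g

Target volume = 188 mL = 0.188 L.
spectinomycin: dilute stock: 112 µg/mL × 188 mL ÷ 100000 µg/mL = 0.21 mL
magnesium chloride: C1V1 = C2V2 → 13.1 mM × 188 mL ÷ 2000 mM = 1.23 mL
L-glutamine: V = C2·V2/C1 = 8.11 mM × 188 mL ÷ 200 mM = 7.62 mL
ferric ammonium citrate: 0.174 g/L × 0.188 L = 0.032712 g = 32.71 mg
sodium chloride: 12.7 g/L × 0.188 L = 2.39 g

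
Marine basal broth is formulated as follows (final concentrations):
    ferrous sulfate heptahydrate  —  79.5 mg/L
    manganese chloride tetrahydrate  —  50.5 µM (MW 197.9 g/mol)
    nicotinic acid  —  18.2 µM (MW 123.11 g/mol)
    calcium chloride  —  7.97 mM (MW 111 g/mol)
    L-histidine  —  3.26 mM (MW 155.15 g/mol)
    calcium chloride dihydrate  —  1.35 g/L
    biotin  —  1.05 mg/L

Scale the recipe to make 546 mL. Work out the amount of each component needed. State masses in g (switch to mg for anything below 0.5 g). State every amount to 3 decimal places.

Target volume = 546 mL = 0.546 L.
ferrous sulfate heptahydrate: 79.5 mg/L × 0.546 L = 43.407 mg
manganese chloride tetrahydrate: 50.5 µmol/L × 197.9 g/mol × 0.546 L ÷ 1000 = 5.457 mg
nicotinic acid: 18.2 µmol/L × 123.11 g/mol × 0.546 L ÷ 1000 = 1.223 mg
calcium chloride: 7.97 mmol/L × 111 mg/mmol × 0.546 L = 483.030 mg
L-histidine: 3.26 mmol/L × 155.15 mg/mmol × 0.546 L = 276.161 mg
calcium chloride dihydrate: 1.35 g/L × 0.546 L = 0.737 g
biotin: 1.05 mg/L × 0.546 L = 0.573 mg

ferrous sulfate heptahydrate 43.407 mg; manganese chloride tetrahydrate 5.457 mg; nicotinic acid 1.223 mg; calcium chloride 483.030 mg; L-histidine 276.161 mg; calcium chloride dihydrate 0.737 g; biotin 0.573 mg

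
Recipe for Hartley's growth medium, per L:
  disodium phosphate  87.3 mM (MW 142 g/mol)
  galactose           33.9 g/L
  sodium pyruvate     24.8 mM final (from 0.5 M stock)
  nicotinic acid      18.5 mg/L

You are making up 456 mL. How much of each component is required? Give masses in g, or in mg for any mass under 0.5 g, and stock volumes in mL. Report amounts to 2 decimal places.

disodium phosphate 5.65 g; galactose 15.46 g; sodium pyruvate 22.62 mL; nicotinic acid 8.44 mg

Working volume: 456 mL = 0.456 L.
disodium phosphate: 87.3 mmol/L × 142 g/mol × 0.456 L ÷ 1000 = 5.65 g
galactose: 33.9 g/L × 0.456 L = 15.46 g
sodium pyruvate: V = C2·V2/C1 = 24.8 mM × 456 mL ÷ 500 mM = 22.62 mL
nicotinic acid: 18.5 mg/L × 0.456 L = 8.44 mg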